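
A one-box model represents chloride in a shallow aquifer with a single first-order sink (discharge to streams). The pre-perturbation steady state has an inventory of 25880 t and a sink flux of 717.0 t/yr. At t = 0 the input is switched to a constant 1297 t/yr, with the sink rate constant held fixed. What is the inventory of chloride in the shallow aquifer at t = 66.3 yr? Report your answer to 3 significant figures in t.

43500 t

Residence time τ = M₀/F₀ = 36.09 yr. The eventual steady state is M_∞ = M₀·(F₁/F₀) = 25880 × 1297/717.0 = 46815 t.
The anomaly ΔM(t) = M(t) − M_∞ decays as ΔM₀·e^(−t/τ) with ΔM₀ = 25880 − 46815 = −20940 t.
At t = 66.3 yr, e^(−t/τ) = e^(−1.837) = 0.1593, so ΔM = −3335 t and M = 46815 − 3335 = 43480 t.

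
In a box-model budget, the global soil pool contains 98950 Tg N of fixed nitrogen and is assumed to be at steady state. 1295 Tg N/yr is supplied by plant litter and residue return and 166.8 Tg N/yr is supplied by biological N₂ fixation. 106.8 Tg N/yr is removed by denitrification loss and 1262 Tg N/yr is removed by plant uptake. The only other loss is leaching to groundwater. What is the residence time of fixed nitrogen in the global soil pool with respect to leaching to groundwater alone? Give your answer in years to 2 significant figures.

1100 yr

At steady state ΣF_in = ΣF_out.
ΣF_in = 1295 + 166.8 = 1461.8 Tg N/yr.
Leaching to groundwater flux = ΣF_in − (106.8 + 1262) = 1461.8 − 1369 = 93.00 Tg N/yr.
τ = M / F = 98950 / 93.00 = 1064 yr.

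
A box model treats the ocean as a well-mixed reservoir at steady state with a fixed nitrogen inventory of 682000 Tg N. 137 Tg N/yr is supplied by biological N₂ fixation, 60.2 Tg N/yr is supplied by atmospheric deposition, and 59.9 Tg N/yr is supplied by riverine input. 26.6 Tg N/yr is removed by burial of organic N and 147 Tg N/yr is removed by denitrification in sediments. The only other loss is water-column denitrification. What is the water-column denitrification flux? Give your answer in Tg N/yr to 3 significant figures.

At steady state ΣF_in = ΣF_out.
ΣF_in = 137 + 60.2 + 59.9 = 257.10 Tg N/yr.
Water-column denitrification flux = ΣF_in − (26.6 + 147) = 257.10 − 173.6 = 83.50 Tg N/yr.

83.5 Tg N/yr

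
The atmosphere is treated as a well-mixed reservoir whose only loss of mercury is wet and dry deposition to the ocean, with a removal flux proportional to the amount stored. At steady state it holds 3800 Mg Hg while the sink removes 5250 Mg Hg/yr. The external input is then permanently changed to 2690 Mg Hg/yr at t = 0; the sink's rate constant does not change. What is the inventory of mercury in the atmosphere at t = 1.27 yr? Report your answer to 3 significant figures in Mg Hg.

The sink rate constant is k = F₀/M₀ = 5250/3800 = 1.382 yr⁻¹.
Solving dM/dt = F₁ − kM with M(0) = M₀ gives M(t) = F₁/k + (M₀ − F₁/k)·e^(−kt).
F₁/k = 2690/1.382 = 1947.0 Mg Hg; kt = 1.382 × 1.27 = 1.755, e^(−kt) = 0.1730.
M(1.27) = 1947.0 + (3800 − 1947.0) × 0.1730 = 1947.0 + 320.5 = 2267.6 Mg Hg.

2270 Mg Hg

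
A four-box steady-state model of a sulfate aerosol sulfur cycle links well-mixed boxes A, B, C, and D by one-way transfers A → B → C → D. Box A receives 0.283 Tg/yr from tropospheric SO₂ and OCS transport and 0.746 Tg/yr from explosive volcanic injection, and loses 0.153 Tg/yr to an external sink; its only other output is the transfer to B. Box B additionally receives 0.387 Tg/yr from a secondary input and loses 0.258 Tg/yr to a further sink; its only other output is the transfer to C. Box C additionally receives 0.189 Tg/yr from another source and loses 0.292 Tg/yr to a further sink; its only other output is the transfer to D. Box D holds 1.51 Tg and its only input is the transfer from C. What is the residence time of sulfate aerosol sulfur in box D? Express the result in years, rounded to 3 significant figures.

Box A: F(A→B) = (0.283 + 0.746) − 0.153 = 0.87600 Tg/yr.
Box B: F(B→C) = (0.87600 + 0.387) − 0.258 = 1.0050 Tg/yr.
Box C: F(C→D) = (1.0050 + 0.189) − 0.292 = 0.90200 Tg/yr.
Box D throughput = its input = 0.90200 Tg/yr; τ = 1.51 / 0.90200 = 1.674 yr.

1.67 yr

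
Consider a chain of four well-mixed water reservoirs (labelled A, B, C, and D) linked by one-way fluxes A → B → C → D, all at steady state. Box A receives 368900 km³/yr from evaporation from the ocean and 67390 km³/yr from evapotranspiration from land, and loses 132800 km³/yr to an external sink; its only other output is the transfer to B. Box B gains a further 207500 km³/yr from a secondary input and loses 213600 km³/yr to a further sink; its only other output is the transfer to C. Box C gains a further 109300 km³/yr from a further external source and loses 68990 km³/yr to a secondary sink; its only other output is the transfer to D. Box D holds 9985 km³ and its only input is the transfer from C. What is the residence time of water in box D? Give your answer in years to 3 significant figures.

0.0296 yr

Box A: F(A→B) = (368900 + 67390) − 132800 = 303490 km³/yr.
Box B: F(B→C) = (303490 + 207500) − 213600 = 297390 km³/yr.
Box C: F(C→D) = (297390 + 109300) − 68990 = 337700 km³/yr.
Box D throughput = its input = 337700 km³/yr; τ = 9985 / 337700 = 0.02957 yr.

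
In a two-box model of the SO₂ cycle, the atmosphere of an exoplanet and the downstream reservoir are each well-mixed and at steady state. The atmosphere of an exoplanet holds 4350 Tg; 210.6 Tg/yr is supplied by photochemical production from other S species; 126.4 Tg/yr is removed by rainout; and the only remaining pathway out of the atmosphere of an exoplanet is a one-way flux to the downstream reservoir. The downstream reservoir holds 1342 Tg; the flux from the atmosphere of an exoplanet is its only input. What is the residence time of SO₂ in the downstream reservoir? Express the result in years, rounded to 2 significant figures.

Balance the atmosphere of an exoplanet: ΣF_in = 210.60 Tg/yr.
Flux to the downstream reservoir = ΣF_in − (126.4) = 84.200 Tg/yr.
At steady state the output of the downstream reservoir equals its input, 84.200 Tg/yr.
τ = M / F = 1342 / 84.200 = 15.94 yr.

16 yr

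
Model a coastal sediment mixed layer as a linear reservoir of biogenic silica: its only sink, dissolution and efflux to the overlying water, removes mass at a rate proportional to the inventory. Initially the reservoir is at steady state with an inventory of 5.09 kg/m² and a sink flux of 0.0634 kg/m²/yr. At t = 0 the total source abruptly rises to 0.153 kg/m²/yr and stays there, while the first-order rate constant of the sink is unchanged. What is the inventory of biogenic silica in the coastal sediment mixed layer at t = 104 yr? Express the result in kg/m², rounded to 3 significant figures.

10.3 kg/m²

Residence time τ = M₀/F₀ = 80.28 yr. The eventual steady state is M_∞ = M₀·(F₁/F₀) = 5.09 × 0.153/0.0634 = 12.283 kg/m².
The anomaly ΔM(t) = M(t) − M_∞ decays as ΔM₀·e^(−t/τ) with ΔM₀ = 5.09 − 12.283 = −7.193 kg/m².
At t = 104 yr, e^(−t/τ) = e^(−1.295) = 0.2738, so ΔM = −1.969 kg/m² and M = 12.283 − 1.969 = 10.314 kg/m².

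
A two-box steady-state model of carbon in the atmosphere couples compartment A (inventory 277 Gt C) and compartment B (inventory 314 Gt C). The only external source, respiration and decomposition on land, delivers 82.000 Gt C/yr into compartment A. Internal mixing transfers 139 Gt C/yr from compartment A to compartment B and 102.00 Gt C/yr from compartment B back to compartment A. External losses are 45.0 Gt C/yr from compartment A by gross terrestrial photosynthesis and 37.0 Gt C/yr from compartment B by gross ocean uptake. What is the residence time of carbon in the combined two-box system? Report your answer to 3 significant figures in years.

Residence time in the combined system uses the total inventory and the total *external* removal — internal exchanges between the two boxes cancel.
M_total = 277 + 314 = 591.00 Gt C.
ΣF_external_out = 45.0 + 37.0 = 82.000 Gt C/yr.
τ = M_total / ΣF_ext = 591.00 / 82.000 = 7.207 yr.

7.21 yr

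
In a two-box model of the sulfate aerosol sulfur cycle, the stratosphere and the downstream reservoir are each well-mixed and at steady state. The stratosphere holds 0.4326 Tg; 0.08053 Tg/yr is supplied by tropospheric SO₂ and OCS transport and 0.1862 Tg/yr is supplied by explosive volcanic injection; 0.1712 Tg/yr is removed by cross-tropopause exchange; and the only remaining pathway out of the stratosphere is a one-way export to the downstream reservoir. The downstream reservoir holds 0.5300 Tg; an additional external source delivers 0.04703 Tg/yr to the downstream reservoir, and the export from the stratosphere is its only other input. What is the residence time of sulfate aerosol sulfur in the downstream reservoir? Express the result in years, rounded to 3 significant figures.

3.72 yr

Balance the stratosphere: ΣF_in = 0.08053 + 0.1862 = 0.26673 Tg/yr.
Export to the downstream reservoir = ΣF_in − (0.1712) = 0.095530 Tg/yr.
Total input to the downstream reservoir = 0.095530 + 0.04703 = 0.14256 Tg/yr; at steady state this equals its total output.
τ = M / F = 0.5300 / 0.14256 = 3.718 yr.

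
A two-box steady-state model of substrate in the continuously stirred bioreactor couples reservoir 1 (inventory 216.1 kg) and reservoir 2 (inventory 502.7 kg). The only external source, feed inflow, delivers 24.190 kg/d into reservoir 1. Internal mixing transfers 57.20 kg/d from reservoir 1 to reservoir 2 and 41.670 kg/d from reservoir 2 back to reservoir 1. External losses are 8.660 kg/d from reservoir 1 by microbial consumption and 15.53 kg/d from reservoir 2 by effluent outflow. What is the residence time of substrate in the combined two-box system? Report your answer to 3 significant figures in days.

29.7 d

For the system as a whole, the A↔B exchange is internal and contributes nothing to the throughput; only the external sinks remove mass.
M_total = 216.1 + 502.7 = 718.80 kg.
ΣF_external_out = 8.660 + 15.53 = 24.190 kg/d.
τ = M_total / ΣF_ext = 718.80 / 24.190 = 29.71 d.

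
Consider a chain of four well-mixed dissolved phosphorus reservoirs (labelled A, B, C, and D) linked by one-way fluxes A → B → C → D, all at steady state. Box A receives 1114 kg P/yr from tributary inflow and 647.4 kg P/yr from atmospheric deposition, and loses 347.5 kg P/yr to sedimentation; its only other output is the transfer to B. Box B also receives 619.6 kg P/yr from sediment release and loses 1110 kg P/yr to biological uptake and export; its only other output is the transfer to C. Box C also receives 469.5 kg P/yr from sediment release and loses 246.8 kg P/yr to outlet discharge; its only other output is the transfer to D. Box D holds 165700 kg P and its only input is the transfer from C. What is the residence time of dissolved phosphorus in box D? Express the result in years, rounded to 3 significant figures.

Box A: F(A→B) = (1114 + 647.4) − 347.5 = 1413.9 kg P/yr.
Box B: F(B→C) = (1413.9 + 619.6) − 1110 = 923.50 kg P/yr.
Box C: F(C→D) = (923.50 + 469.5) − 246.8 = 1146.2 kg P/yr.
Box D throughput = its input = 1146.2 kg P/yr; τ = 165700 / 1146.2 = 144.6 yr.

145 yr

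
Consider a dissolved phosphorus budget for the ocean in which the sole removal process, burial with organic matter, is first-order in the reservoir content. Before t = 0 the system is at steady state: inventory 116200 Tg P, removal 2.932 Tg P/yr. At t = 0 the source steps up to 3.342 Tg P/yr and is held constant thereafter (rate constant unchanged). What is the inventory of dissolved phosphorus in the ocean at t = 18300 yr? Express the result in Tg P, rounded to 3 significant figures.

The sink rate constant is k = F₀/M₀ = 2.932/116200 = 2.523×10^-5 yr⁻¹.
Solving dM/dt = F₁ − kM with M(0) = M₀ gives M(t) = F₁/k + (M₀ − F₁/k)·e^(−kt).
F₁/k = 3.342/2.523×10^-5 = 132450 Tg P; kt = 2.523×10^-5 × 18300 = 0.4618, e^(−kt) = 0.6302.
M(18300) = 132450 + (116200 − 132450) × 0.6302 = 132450 − 10240 = 122210 Tg P.

122000 Tg P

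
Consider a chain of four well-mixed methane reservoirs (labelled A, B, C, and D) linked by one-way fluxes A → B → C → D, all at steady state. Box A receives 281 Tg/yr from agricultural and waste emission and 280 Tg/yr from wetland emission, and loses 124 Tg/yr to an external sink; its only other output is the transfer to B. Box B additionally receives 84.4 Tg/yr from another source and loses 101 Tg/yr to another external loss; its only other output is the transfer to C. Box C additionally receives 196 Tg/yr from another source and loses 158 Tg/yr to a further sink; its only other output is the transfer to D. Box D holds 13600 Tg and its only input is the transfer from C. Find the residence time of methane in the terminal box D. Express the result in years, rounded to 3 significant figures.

29.7 yr

Box A: F(A→B) = (281 + 280) − 124 = 437.00 Tg/yr.
Box B: F(B→C) = (437.00 + 84.4) − 101 = 420.40 Tg/yr.
Box C: F(C→D) = (420.40 + 196) − 158 = 458.40 Tg/yr.
Box D throughput = its input = 458.40 Tg/yr; τ = 13600 / 458.40 = 29.67 yr.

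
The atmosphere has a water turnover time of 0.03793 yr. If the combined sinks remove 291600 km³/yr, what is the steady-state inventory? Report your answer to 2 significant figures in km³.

τ = M/F ⇒ M = τ × F = 0.03793 × 291600 = 11060 km³.

11000 km³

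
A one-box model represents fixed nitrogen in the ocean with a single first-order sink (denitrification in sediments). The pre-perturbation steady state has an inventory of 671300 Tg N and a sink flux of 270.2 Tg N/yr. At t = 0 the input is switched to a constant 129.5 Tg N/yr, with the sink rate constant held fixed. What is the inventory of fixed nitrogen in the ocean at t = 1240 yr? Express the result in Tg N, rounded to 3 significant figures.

τ = M₀/F₀ = 671300/270.2 = 2484 yr; rate constant k = 1/τ.
New steady state M_∞ = F₁/k = F₁·τ = 129.5 × 2484 = 321740 Tg N.
M(t) = M_∞ + (M₀ − M_∞)·e^(−t/τ); t/τ = 1240/2484 = 0.4991, so e^(−t/τ) = 0.6071.
M(t) = 321740 + 349600 × 0.6071 = 533950 Tg N.

534000 Tg N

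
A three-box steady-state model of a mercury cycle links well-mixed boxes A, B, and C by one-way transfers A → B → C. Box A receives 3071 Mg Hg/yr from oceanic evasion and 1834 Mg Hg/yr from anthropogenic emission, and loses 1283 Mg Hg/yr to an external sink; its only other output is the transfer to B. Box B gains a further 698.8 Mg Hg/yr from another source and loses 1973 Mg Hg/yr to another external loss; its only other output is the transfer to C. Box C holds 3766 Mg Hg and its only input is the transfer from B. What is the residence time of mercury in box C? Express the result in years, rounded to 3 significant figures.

1.60 yr

Box A: F(A→B) = (3071 + 1834) − 1283 = 3622.0 Mg Hg/yr.
Box B: F(B→C) = (3622.0 + 698.8) − 1973 = 2347.8 Mg Hg/yr.
Box C throughput = its input = 2347.8 Mg Hg/yr; τ = 3766 / 2347.8 = 1.604 yr.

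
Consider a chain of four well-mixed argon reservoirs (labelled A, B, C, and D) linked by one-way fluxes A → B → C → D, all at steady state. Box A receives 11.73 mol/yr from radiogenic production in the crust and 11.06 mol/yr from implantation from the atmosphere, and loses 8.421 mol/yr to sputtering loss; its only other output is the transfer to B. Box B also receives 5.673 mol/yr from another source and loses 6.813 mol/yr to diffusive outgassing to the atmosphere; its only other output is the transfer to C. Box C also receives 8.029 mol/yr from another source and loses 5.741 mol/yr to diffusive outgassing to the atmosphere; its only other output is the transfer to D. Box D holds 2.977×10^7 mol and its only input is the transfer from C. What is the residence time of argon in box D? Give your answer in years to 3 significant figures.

Box A: F(A→B) = (11.73 + 11.06) − 8.421 = 14.369 mol/yr.
Box B: F(B→C) = (14.369 + 5.673) − 6.813 = 13.229 mol/yr.
Box C: F(C→D) = (13.229 + 8.029) − 5.741 = 15.517 mol/yr.
Box D throughput = its input = 15.517 mol/yr; τ = 2.977×10^7 / 15.517 = 1.919×10^6 yr.

1.92×10^6 yr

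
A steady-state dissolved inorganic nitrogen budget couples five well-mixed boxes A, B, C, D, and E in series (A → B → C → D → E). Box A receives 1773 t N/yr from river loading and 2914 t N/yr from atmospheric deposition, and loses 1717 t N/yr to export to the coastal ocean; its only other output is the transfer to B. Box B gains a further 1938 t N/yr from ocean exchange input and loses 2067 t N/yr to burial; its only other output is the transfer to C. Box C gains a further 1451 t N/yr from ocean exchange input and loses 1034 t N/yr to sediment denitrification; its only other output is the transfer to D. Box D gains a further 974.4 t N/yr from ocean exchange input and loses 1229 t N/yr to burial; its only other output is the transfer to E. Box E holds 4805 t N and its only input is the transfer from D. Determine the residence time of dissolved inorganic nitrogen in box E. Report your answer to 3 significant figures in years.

1.60 yr

Box A: F(A→B) = (1773 + 2914) − 1717 = 2970.0 t N/yr.
Box B: F(B→C) = (2970.0 + 1938) − 2067 = 2841.0 t N/yr.
Box C: F(C→D) = (2841.0 + 1451) − 1034 = 3258.0 t N/yr.
Box D: F(D→E) = (3258.0 + 974.4) − 1229 = 3003.4 t N/yr.
Box E throughput = its input = 3003.4 t N/yr; τ = 4805 / 3003.4 = 1.600 yr.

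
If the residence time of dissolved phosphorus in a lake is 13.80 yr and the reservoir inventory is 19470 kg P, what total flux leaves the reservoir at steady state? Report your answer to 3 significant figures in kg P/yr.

1410 kg P/yr

F = M / τ = 19470 / 13.80 = 1411 kg P/yr.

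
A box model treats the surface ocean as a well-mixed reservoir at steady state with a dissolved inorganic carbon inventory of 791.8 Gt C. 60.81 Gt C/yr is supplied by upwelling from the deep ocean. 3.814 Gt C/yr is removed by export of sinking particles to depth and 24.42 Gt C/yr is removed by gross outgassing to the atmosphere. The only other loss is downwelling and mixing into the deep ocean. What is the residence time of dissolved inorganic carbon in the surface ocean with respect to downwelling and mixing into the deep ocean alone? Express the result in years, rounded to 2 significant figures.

At steady state ΣF_in = ΣF_out.
ΣF_in = 60.810 Gt C/yr.
Downwelling and mixing into the deep ocean flux = ΣF_in − (3.814 + 24.42) = 60.810 − 28.23 = 32.58 Gt C/yr.
τ = M / F = 791.8 / 32.58 = 24.31 yr.

24 yr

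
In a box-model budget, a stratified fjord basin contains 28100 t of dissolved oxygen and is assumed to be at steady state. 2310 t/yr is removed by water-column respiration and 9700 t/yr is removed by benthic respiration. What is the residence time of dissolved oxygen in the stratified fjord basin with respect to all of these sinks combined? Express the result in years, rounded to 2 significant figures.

2.3 yr

Total removal flux = 2310 + 9700 = 12010 t/yr.
τ = M / ΣF_out = 28100 / 12010 = 2.340 yr.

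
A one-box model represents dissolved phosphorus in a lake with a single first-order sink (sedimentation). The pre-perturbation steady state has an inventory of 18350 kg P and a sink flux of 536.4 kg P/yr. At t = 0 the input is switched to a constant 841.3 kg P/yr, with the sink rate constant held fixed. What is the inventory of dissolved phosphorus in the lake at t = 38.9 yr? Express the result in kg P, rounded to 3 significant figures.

The sink rate constant is k = F₀/M₀ = 536.4/18350 = 0.02923 yr⁻¹.
Solving dM/dt = F₁ − kM with M(0) = M₀ gives M(t) = F₁/k + (M₀ − F₁/k)·e^(−kt).
F₁/k = 841.3/0.02923 = 28780 kg P; kt = 0.02923 × 38.9 = 1.137, e^(−kt) = 0.3207.
M(38.9) = 28780 + (18350 − 28780) × 0.3207 = 28780 − 3346 = 25435 kg P.

25400 kg P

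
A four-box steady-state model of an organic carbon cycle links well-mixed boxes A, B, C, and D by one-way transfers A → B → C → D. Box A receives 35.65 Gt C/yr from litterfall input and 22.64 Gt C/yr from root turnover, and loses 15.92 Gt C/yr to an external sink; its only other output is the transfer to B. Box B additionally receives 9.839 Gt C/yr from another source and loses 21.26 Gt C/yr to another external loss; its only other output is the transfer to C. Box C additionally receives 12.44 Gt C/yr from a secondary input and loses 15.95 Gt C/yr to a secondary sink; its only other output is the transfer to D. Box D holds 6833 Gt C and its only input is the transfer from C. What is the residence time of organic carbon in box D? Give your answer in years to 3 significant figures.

249 yr

Box A: F(A→B) = (35.65 + 22.64) − 15.92 = 42.370 Gt C/yr.
Box B: F(B→C) = (42.370 + 9.839) − 21.26 = 30.949 Gt C/yr.
Box C: F(C→D) = (30.949 + 12.44) − 15.95 = 27.439 Gt C/yr.
Box D throughput = its input = 27.439 Gt C/yr; τ = 6833 / 27.439 = 249.0 yr.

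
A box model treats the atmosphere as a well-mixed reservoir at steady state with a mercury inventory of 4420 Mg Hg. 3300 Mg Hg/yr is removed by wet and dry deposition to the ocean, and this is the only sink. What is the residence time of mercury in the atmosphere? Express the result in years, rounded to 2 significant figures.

1.3 yr

τ = M / F = 4420 / 3300 = 1.339 yr.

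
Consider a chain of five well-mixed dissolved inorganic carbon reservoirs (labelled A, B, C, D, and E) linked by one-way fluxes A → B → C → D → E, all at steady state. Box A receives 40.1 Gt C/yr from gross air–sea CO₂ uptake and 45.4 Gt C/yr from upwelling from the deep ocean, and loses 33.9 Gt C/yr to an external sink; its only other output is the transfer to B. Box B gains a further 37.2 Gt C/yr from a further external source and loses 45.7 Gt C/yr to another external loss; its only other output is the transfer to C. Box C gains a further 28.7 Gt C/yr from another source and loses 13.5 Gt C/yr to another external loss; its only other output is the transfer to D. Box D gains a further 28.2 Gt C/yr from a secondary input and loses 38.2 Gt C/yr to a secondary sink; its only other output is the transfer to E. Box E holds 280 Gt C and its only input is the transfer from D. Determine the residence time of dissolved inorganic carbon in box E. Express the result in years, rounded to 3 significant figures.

5.80 yr

Box A: F(A→B) = (40.1 + 45.4) − 33.9 = 51.600 Gt C/yr.
Box B: F(B→C) = (51.600 + 37.2) − 45.7 = 43.100 Gt C/yr.
Box C: F(C→D) = (43.100 + 28.7) − 13.5 = 58.300 Gt C/yr.
Box D: F(D→E) = (58.300 + 28.2) − 38.2 = 48.300 Gt C/yr.
Box E throughput = its input = 48.300 Gt C/yr; τ = 280 / 48.300 = 5.797 yr.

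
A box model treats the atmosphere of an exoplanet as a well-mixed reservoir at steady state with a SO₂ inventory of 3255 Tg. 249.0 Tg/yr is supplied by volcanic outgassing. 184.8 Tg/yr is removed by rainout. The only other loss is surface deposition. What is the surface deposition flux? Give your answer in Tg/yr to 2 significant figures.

At steady state ΣF_in = ΣF_out.
ΣF_in = 249.00 Tg/yr.
Surface deposition flux = ΣF_in − (184.8) = 249.00 − 184.8 = 64.20 Tg/yr.

64 Tg/yr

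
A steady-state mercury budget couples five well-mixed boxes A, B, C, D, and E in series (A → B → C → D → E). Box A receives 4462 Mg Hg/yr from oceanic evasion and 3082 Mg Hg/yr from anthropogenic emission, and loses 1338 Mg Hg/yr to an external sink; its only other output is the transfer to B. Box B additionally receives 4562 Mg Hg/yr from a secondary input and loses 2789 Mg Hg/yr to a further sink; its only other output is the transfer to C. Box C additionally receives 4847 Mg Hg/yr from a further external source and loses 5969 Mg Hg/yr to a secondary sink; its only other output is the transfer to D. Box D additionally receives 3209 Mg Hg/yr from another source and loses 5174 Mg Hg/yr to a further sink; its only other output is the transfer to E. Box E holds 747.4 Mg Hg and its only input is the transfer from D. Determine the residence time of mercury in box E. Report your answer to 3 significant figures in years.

0.153 yr

Box A: F(A→B) = (4462 + 3082) − 1338 = 6206.0 Mg Hg/yr.
Box B: F(B→C) = (6206.0 + 4562) − 2789 = 7979.0 Mg Hg/yr.
Box C: F(C→D) = (7979.0 + 4847) − 5969 = 6857.0 Mg Hg/yr.
Box D: F(D→E) = (6857.0 + 3209) − 5174 = 4892.0 Mg Hg/yr.
Box E throughput = its input = 4892.0 Mg Hg/yr; τ = 747.4 / 4892.0 = 0.1528 yr.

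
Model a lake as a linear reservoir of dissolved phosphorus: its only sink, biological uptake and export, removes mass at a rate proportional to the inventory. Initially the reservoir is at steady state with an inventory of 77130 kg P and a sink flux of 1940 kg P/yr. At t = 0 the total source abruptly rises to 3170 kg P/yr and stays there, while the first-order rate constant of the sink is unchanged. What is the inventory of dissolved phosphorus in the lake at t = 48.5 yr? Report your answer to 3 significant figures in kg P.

112000 kg P

Residence time τ = M₀/F₀ = 39.76 yr. The eventual steady state is M_∞ = M₀·(F₁/F₀) = 77130 × 3170/1940 = 126030 kg P.
The anomaly ΔM(t) = M(t) − M_∞ decays as ΔM₀·e^(−t/τ) with ΔM₀ = 77130 − 126030 = −48900 kg P.
At t = 48.5 yr, e^(−t/τ) = e^(−1.220) = 0.2953, so ΔM = −14440 kg P and M = 126030 − 14440 = 111590 kg P.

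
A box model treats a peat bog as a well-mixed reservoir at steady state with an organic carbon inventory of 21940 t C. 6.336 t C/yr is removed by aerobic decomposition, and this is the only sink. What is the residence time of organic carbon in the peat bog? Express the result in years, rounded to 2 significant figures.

τ = M / F = 21940 / 6.336 = 3463 yr.

3500 yr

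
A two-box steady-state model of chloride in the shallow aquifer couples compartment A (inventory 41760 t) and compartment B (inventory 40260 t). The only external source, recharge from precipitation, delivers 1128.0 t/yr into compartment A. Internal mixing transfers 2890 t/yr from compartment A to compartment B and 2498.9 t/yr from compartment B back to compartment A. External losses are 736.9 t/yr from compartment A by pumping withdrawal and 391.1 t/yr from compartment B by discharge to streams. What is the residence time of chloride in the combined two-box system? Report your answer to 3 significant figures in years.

For the system as a whole, the A↔B exchange is internal and contributes nothing to the throughput; only the external sinks remove mass.
M_total = 41760 + 40260 = 82020 t.
ΣF_external_out = 736.9 + 391.1 = 1128.0 t/yr.
τ = M_total / ΣF_ext = 82020 / 1128.0 = 72.71 yr.

72.7 yr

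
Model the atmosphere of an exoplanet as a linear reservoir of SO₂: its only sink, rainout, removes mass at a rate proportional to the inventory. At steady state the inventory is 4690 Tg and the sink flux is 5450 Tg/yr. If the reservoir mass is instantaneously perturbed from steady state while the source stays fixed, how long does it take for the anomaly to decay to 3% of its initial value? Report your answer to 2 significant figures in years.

3.0 yr

For a linear reservoir the anomaly decays as exp(−t/τ) with τ = M/F = 4690/5450 = 0.8606 yr.
exp(−t/τ) = 0.03 ⇒ t = −τ ln(0.03) = 0.8606 × 3.507 = 3.018 yr.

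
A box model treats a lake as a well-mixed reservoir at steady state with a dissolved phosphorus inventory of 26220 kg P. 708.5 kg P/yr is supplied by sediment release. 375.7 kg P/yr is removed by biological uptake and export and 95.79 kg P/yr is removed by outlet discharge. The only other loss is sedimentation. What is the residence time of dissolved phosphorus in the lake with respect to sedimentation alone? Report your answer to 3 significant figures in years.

At steady state ΣF_in = ΣF_out.
ΣF_in = 708.50 kg P/yr.
Sedimentation flux = ΣF_in − (375.7 + 95.79) = 708.50 − 471.5 = 237.0 kg P/yr.
τ = M / F = 26220 / 237.0 = 110.6 yr.

111 yr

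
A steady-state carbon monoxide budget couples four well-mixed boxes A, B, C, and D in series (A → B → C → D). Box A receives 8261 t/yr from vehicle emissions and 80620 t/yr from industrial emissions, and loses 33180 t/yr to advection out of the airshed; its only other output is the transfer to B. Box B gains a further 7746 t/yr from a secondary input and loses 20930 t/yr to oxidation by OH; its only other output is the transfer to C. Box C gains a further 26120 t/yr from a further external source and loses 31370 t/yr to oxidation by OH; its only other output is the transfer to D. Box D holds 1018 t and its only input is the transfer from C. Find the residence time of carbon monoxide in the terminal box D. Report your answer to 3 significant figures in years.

Box A: F(A→B) = (8261 + 80620) − 33180 = 55701 t/yr.
Box B: F(B→C) = (55701 + 7746) − 20930 = 42517 t/yr.
Box C: F(C→D) = (42517 + 26120) − 31370 = 37267 t/yr.
Box D throughput = its input = 37267 t/yr; τ = 1018 / 37267 = 0.02732 yr.

0.0273 yr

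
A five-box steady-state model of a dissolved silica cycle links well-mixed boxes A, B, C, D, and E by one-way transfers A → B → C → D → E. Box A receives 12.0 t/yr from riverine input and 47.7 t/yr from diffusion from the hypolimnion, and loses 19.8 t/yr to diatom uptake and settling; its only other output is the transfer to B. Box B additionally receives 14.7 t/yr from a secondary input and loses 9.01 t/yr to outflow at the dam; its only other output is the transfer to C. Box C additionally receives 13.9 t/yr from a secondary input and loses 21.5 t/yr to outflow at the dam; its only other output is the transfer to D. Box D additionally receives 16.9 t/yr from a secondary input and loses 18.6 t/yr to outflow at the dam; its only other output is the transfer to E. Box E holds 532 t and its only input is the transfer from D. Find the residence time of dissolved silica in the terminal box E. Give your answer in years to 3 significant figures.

Box A: F(A→B) = (12.0 + 47.7) − 19.8 = 39.900 t/yr.
Box B: F(B→C) = (39.900 + 14.7) − 9.01 = 45.590 t/yr.
Box C: F(C→D) = (45.590 + 13.9) − 21.5 = 37.990 t/yr.
Box D: F(D→E) = (37.990 + 16.9) − 18.6 = 36.290 t/yr.
Box E throughput = its input = 36.290 t/yr; τ = 532 / 36.290 = 14.66 yr.

14.7 yr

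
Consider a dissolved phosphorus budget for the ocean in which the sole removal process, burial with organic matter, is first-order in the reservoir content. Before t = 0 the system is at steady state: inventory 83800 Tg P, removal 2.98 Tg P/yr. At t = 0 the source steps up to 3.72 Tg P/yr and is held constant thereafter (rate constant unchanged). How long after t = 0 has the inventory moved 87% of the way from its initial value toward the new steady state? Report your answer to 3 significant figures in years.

57400 yr

τ = M₀/F₀ = 83800/2.98 = 28120 yr.
The remaining gap fraction is e^(−t/τ); 87% covered ⇒ e^(−t/τ) = 0.130.
t = −τ ln(0.130) = 28120 × 2.040 = 57370 yr.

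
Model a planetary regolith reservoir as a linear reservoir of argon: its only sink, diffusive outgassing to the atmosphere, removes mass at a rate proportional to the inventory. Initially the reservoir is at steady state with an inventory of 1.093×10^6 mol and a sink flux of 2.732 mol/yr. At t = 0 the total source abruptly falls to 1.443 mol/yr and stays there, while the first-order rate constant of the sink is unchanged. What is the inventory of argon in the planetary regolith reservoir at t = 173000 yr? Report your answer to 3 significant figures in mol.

Residence time τ = M₀/F₀ = 400100 yr. The eventual steady state is M_∞ = M₀·(F₁/F₀) = 1.093×10^6 × 1.443/2.732 = 577310 mol.
The anomaly ΔM(t) = M(t) − M_∞ decays as ΔM₀·e^(−t/τ) with ΔM₀ = 1.093×10^6 − 577310 = 515700 mol.
At t = 173000 yr, e^(−t/τ) = e^(−0.4324) = 0.6489, so ΔM = 334700 mol and M = 577310 + 334700 = 911960 mol.

912000 mol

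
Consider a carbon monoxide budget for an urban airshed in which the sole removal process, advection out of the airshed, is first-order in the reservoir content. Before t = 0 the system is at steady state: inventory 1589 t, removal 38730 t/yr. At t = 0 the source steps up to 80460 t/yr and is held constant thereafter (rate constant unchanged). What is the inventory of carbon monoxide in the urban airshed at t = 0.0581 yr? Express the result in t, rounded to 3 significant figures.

Residence time τ = M₀/F₀ = 0.04103 yr. The eventual steady state is M_∞ = M₀·(F₁/F₀) = 1589 × 80460/38730 = 3301.1 t.
The anomaly ΔM(t) = M(t) − M_∞ decays as ΔM₀·e^(−t/τ) with ΔM₀ = 1589 − 3301.1 = −1712 t.
At t = 0.0581 yr, e^(−t/τ) = e^(−1.416) = 0.2427, so ΔM = −415.4 t and M = 3301.1 − 415.4 = 2885.6 t.

2890 t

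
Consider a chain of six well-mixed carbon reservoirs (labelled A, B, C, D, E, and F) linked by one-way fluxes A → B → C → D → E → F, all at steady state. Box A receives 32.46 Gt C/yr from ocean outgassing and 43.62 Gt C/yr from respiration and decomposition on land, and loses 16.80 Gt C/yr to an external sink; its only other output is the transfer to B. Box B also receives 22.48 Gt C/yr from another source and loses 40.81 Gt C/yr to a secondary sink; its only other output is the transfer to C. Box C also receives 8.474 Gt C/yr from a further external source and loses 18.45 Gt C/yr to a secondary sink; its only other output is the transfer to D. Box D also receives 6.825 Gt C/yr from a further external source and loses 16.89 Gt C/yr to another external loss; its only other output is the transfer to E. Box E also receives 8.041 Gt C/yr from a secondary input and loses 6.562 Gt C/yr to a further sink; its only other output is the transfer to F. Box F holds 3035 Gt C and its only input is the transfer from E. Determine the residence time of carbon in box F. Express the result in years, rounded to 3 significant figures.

136 yr

Box A: F(A→B) = (32.46 + 43.62) − 16.80 = 59.280 Gt C/yr.
Box B: F(B→C) = (59.280 + 22.48) − 40.81 = 40.950 Gt C/yr.
Box C: F(C→D) = (40.950 + 8.474) − 18.45 = 30.974 Gt C/yr.
Box D: F(D→E) = (30.974 + 6.825) − 16.89 = 20.909 Gt C/yr.
Box E: F(E→F) = (20.909 + 8.041) − 6.562 = 22.388 Gt C/yr.
Box F throughput = its input = 22.388 Gt C/yr; τ = 3035 / 22.388 = 135.6 yr.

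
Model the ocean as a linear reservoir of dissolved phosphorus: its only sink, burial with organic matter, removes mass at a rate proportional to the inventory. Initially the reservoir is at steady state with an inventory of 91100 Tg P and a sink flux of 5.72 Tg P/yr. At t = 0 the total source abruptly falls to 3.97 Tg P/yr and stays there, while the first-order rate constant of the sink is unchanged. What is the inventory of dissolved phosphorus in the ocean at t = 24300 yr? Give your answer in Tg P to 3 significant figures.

The sink rate constant is k = F₀/M₀ = 5.72/91100 = 6.279×10^-5 yr⁻¹.
Solving dM/dt = F₁ − kM with M(0) = M₀ gives M(t) = F₁/k + (M₀ − F₁/k)·e^(−kt).
F₁/k = 3.97/6.279×10^-5 = 63228 Tg P; kt = 6.279×10^-5 × 24300 = 1.526, e^(−kt) = 0.2175.
M(24300) = 63228 + (91100 − 63228) × 0.2175 = 63228 + 6061 = 69289 Tg P.

69300 Tg P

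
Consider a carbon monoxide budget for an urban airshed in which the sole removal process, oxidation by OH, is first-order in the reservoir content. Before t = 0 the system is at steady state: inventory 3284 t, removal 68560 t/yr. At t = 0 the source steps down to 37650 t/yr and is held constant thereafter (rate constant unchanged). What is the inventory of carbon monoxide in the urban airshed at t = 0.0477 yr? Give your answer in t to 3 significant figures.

Residence time τ = M₀/F₀ = 0.04790 yr. The eventual steady state is M_∞ = M₀·(F₁/F₀) = 3284 × 37650/68560 = 1803.4 t.
The anomaly ΔM(t) = M(t) − M_∞ decays as ΔM₀·e^(−t/τ) with ΔM₀ = 3284 − 1803.4 = 1481 t.
At t = 0.0477 yr, e^(−t/τ) = e^(−0.9958) = 0.3694, so ΔM = 546.9 t and M = 1803.4 + 546.9 = 2350.4 t.

2350 t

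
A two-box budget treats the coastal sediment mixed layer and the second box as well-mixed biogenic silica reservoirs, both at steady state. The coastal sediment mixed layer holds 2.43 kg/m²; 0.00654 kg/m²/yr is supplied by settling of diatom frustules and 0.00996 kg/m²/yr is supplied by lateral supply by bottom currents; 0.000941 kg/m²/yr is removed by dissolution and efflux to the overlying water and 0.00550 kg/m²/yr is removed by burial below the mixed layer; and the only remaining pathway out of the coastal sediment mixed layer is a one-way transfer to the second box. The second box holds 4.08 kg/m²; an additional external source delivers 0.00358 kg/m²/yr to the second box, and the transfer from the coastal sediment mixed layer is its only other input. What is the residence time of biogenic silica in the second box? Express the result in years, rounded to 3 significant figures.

Balance the coastal sediment mixed layer: ΣF_in = 0.00654 + 0.00996 = 0.016500 kg/m²/yr.
Transfer to the second box = ΣF_in − (0.000941 + 0.00550) = 0.010059 kg/m²/yr.
Total input to the second box = 0.010059 + 0.00358 = 0.013639 kg/m²/yr; at steady state this equals its total output.
τ = M / F = 4.08 / 0.013639 = 299.1 yr.

299 yr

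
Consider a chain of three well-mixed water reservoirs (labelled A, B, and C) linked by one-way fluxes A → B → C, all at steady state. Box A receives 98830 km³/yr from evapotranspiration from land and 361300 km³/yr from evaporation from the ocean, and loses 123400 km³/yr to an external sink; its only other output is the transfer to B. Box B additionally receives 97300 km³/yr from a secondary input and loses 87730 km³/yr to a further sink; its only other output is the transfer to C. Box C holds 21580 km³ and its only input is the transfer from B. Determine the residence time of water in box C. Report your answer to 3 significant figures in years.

0.0623 yr

Box A: F(A→B) = (98830 + 361300) − 123400 = 336730 km³/yr.
Box B: F(B→C) = (336730 + 97300) − 87730 = 346300 km³/yr.
Box C throughput = its input = 346300 km³/yr; τ = 21580 / 346300 = 0.06232 yr.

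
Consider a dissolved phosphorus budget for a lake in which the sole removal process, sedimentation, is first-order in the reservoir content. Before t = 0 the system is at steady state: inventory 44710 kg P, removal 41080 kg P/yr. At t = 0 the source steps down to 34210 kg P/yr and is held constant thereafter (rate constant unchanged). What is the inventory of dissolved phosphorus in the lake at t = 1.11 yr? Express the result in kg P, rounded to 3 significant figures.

39900 kg P

τ = M₀/F₀ = 44710/41080 = 1.088 yr; rate constant k = 1/τ.
New steady state M_∞ = F₁/k = F₁·τ = 34210 × 1.088 = 37233 kg P.
M(t) = M_∞ + (M₀ − M_∞)·e^(−t/τ); t/τ = 1.11/1.088 = 1.020, so e^(−t/τ) = 0.3606.
M(t) = 37233 + 7477 × 0.3606 = 39929 kg P.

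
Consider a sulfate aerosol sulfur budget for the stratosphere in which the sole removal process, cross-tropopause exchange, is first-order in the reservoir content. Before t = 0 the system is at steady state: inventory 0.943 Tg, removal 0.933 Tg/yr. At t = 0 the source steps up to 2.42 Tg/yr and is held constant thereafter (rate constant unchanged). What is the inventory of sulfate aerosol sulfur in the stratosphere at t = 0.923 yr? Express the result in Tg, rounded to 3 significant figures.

1.84 Tg

Residence time τ = M₀/F₀ = 1.011 yr. The eventual steady state is M_∞ = M₀·(F₁/F₀) = 0.943 × 2.42/0.933 = 2.4459 Tg.
The anomaly ΔM(t) = M(t) − M_∞ decays as ΔM₀·e^(−t/τ) with ΔM₀ = 0.943 − 2.4459 = −1.503 Tg.
At t = 0.923 yr, e^(−t/τ) = e^(−0.9132) = 0.4012, so ΔM = −0.6030 Tg and M = 2.4459 − 0.6030 = 1.8429 Tg.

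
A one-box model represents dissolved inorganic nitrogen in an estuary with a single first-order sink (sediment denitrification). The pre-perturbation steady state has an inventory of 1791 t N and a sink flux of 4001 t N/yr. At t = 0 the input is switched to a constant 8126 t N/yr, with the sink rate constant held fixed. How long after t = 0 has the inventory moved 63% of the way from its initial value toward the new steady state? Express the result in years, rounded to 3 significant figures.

τ = M₀/F₀ = 1791/4001 = 0.4476 yr.
The remaining gap fraction is e^(−t/τ); 63% covered ⇒ e^(−t/τ) = 0.370.
t = −τ ln(0.370) = 0.4476 × 0.9943 = 0.4451 yr.

0.445 yr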